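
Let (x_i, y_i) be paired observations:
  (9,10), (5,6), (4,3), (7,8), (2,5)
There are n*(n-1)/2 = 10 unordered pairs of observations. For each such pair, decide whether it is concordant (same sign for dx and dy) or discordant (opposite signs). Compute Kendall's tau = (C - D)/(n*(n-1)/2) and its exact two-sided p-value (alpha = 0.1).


Step 1: Enumerate the 10 unordered pairs (i,j) with i<j and classify each by sign(x_j-x_i) * sign(y_j-y_i).
  (1,2):dx=-4,dy=-4->C; (1,3):dx=-5,dy=-7->C; (1,4):dx=-2,dy=-2->C; (1,5):dx=-7,dy=-5->C
  (2,3):dx=-1,dy=-3->C; (2,4):dx=+2,dy=+2->C; (2,5):dx=-3,dy=-1->C; (3,4):dx=+3,dy=+5->C
  (3,5):dx=-2,dy=+2->D; (4,5):dx=-5,dy=-3->C
Step 2: C = 9, D = 1, total pairs = 10.
Step 3: tau = (C - D)/(n(n-1)/2) = (9 - 1)/10 = 0.800000.
Step 4: Exact two-sided p-value (enumerate n! = 120 permutations of y under H0): p = 0.083333.
Step 5: alpha = 0.1. reject H0.

tau_b = 0.8000 (C=9, D=1), p = 0.083333, reject H0.


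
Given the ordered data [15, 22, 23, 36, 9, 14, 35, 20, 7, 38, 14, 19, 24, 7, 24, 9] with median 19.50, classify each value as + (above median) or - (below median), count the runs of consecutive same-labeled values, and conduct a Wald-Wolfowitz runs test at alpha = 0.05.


Step 1: Compute median = 19.50; label A = above, B = below.
Labels in order: BAAABBAABABBABAB  (n_A = 8, n_B = 8)
Step 2: Count runs R = 11.
Step 3: Under H0 (random ordering), E[R] = 2*n_A*n_B/(n_A+n_B) + 1 = 2*8*8/16 + 1 = 9.0000.
        Var[R] = 2*n_A*n_B*(2*n_A*n_B - n_A - n_B) / ((n_A+n_B)^2 * (n_A+n_B-1)) = 14336/3840 = 3.7333.
        SD[R] = 1.9322.
Step 4: Continuity-corrected z = (R - 0.5 - E[R]) / SD[R] = (11 - 0.5 - 9.0000) / 1.9322 = 0.7763.
Step 5: Two-sided p-value via normal approximation = 2*(1 - Phi(|z|)) = 0.437558.
Step 6: alpha = 0.05. fail to reject H0.

R = 11, z = 0.7763, p = 0.437558, fail to reject H0.


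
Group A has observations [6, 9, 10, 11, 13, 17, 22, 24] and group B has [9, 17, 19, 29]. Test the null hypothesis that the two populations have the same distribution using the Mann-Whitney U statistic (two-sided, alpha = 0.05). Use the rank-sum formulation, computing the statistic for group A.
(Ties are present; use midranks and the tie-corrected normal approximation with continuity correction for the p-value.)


Step 1: Combine and sort all 12 observations; assign midranks.
sorted (value, group): (6,X), (9,X), (9,Y), (10,X), (11,X), (13,X), (17,X), (17,Y), (19,Y), (22,X), (24,X), (29,Y)
ranks: 6->1, 9->2.5, 9->2.5, 10->4, 11->5, 13->6, 17->7.5, 17->7.5, 19->9, 22->10, 24->11, 29->12
Step 2: Rank sum for X: R1 = 1 + 2.5 + 4 + 5 + 6 + 7.5 + 10 + 11 = 47.
Step 3: U_X = R1 - n1(n1+1)/2 = 47 - 8*9/2 = 47 - 36 = 11.
       U_Y = n1*n2 - U_X = 32 - 11 = 21.
Step 4: Ties are present, so use the tie-corrected normal approximation (with continuity correction) for the p-value.
Step 5: p-value = 0.443097; compare to alpha = 0.05. fail to reject H0.

U_X = 11, p = 0.443097, fail to reject H0 at alpha = 0.05.


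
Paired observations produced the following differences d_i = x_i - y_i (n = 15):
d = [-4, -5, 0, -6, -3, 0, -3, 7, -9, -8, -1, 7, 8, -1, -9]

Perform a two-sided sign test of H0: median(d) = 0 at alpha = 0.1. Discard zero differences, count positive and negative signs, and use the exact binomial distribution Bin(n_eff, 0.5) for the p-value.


Step 1: Discard zero differences. Original n = 15; n_eff = number of nonzero differences = 13.
Nonzero differences (with sign): -4, -5, -6, -3, -3, +7, -9, -8, -1, +7, +8, -1, -9
Step 2: Count signs: positive = 3, negative = 10.
Step 3: Under H0: P(positive) = 0.5, so the number of positives S ~ Bin(13, 0.5).
Step 4: Two-sided exact p-value = sum of Bin(13,0.5) probabilities at or below the observed probability = 0.092285.
Step 5: alpha = 0.1. reject H0.

n_eff = 13, pos = 3, neg = 10, p = 0.092285, reject H0.


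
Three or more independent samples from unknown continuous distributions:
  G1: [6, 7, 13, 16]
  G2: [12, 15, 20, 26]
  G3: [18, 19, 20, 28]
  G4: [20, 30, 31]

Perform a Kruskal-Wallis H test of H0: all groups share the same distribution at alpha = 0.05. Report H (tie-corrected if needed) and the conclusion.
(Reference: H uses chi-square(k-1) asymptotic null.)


Step 1: Combine all N = 15 observations and assign midranks.
sorted (value, group, rank): (6,G1,1), (7,G1,2), (12,G2,3), (13,G1,4), (15,G2,5), (16,G1,6), (18,G3,7), (19,G3,8), (20,G2,10), (20,G3,10), (20,G4,10), (26,G2,12), (28,G3,13), (30,G4,14), (31,G4,15)
Step 2: Sum ranks within each group.
R_1 = 13 (n_1 = 4)
R_2 = 30 (n_2 = 4)
R_3 = 38 (n_3 = 4)
R_4 = 39 (n_4 = 3)
Step 3: H = 12/(N(N+1)) * sum(R_i^2/n_i) - 3(N+1)
     = 12/(15*16) * (13^2/4 + 30^2/4 + 38^2/4 + 39^2/3) - 3*16
     = 0.050000 * 1135.25 - 48
     = 8.762500.
Step 4: Ties present; correction factor C = 1 - 24/(15^3 - 15) = 0.992857. Corrected H = 8.762500 / 0.992857 = 8.825540.
Step 5: Under H0, H ~ chi^2(3); p-value = 0.031703.
Step 6: alpha = 0.05. reject H0.

H = 8.8255, df = 3, p = 0.031703, reject H0.


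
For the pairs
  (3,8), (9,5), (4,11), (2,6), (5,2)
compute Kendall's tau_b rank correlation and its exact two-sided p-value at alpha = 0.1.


Step 1: Enumerate the 10 unordered pairs (i,j) with i<j and classify each by sign(x_j-x_i) * sign(y_j-y_i).
  (1,2):dx=+6,dy=-3->D; (1,3):dx=+1,dy=+3->C; (1,4):dx=-1,dy=-2->C; (1,5):dx=+2,dy=-6->D
  (2,3):dx=-5,dy=+6->D; (2,4):dx=-7,dy=+1->D; (2,5):dx=-4,dy=-3->C; (3,4):dx=-2,dy=-5->C
  (3,5):dx=+1,dy=-9->D; (4,5):dx=+3,dy=-4->D
Step 2: C = 4, D = 6, total pairs = 10.
Step 3: tau = (C - D)/(n(n-1)/2) = (4 - 6)/10 = -0.200000.
Step 4: Exact two-sided p-value (enumerate n! = 120 permutations of y under H0): p = 0.816667.
Step 5: alpha = 0.1. fail to reject H0.

tau_b = -0.2000 (C=4, D=6), p = 0.816667, fail to reject H0.


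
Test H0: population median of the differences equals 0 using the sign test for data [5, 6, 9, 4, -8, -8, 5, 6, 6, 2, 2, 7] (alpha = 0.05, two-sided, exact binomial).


Step 1: Discard zero differences. Original n = 12; n_eff = number of nonzero differences = 12.
Nonzero differences (with sign): +5, +6, +9, +4, -8, -8, +5, +6, +6, +2, +2, +7
Step 2: Count signs: positive = 10, negative = 2.
Step 3: Under H0: P(positive) = 0.5, so the number of positives S ~ Bin(12, 0.5).
Step 4: Two-sided exact p-value = sum of Bin(12,0.5) probabilities at or below the observed probability = 0.038574.
Step 5: alpha = 0.05. reject H0.

n_eff = 12, pos = 10, neg = 2, p = 0.038574, reject H0.


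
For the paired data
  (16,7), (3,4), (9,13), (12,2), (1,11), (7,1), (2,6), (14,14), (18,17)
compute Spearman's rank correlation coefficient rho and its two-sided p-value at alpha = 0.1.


Step 1: Rank x and y separately (midranks; no ties here).
rank(x): 16->8, 3->3, 9->5, 12->6, 1->1, 7->4, 2->2, 14->7, 18->9
rank(y): 7->5, 4->3, 13->7, 2->2, 11->6, 1->1, 6->4, 14->8, 17->9
Step 2: d_i = R_x(i) - R_y(i); compute d_i^2.
  (8-5)^2=9, (3-3)^2=0, (5-7)^2=4, (6-2)^2=16, (1-6)^2=25, (4-1)^2=9, (2-4)^2=4, (7-8)^2=1, (9-9)^2=0
sum(d^2) = 68.
Step 3: rho = 1 - 6*68 / (9*(9^2 - 1)) = 1 - 408/720 = 0.433333.
Step 4: Under H0, t = rho * sqrt((n-2)/(1-rho^2)) = 1.2721 ~ t(7).
Step 5: Two-sided p-value from the t-distribution with 7 df = 0.243952.
Step 6: alpha = 0.1. fail to reject H0.

rho = 0.4333, p = 0.243952, fail to reject H0 at alpha = 0.1.


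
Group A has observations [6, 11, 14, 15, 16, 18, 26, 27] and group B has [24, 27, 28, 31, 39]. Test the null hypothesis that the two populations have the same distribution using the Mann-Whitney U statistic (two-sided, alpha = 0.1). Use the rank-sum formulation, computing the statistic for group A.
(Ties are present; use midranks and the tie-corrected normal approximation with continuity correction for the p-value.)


Step 1: Combine and sort all 13 observations; assign midranks.
sorted (value, group): (6,X), (11,X), (14,X), (15,X), (16,X), (18,X), (24,Y), (26,X), (27,X), (27,Y), (28,Y), (31,Y), (39,Y)
ranks: 6->1, 11->2, 14->3, 15->4, 16->5, 18->6, 24->7, 26->8, 27->9.5, 27->9.5, 28->11, 31->12, 39->13
Step 2: Rank sum for X: R1 = 1 + 2 + 3 + 4 + 5 + 6 + 8 + 9.5 = 38.5.
Step 3: U_X = R1 - n1(n1+1)/2 = 38.5 - 8*9/2 = 38.5 - 36 = 2.5.
       U_Y = n1*n2 - U_X = 40 - 2.5 = 37.5.
Step 4: Ties are present, so use the tie-corrected normal approximation (with continuity correction) for the p-value.
Step 5: p-value = 0.012704; compare to alpha = 0.1. reject H0.

U_X = 2.5, p = 0.012704, reject H0 at alpha = 0.1.


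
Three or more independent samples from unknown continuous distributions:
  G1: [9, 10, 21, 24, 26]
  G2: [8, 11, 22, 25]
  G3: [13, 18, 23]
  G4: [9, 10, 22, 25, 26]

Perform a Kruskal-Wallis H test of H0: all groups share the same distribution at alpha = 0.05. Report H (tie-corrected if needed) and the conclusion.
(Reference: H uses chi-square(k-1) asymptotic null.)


Step 1: Combine all N = 17 observations and assign midranks.
sorted (value, group, rank): (8,G2,1), (9,G1,2.5), (9,G4,2.5), (10,G1,4.5), (10,G4,4.5), (11,G2,6), (13,G3,7), (18,G3,8), (21,G1,9), (22,G2,10.5), (22,G4,10.5), (23,G3,12), (24,G1,13), (25,G2,14.5), (25,G4,14.5), (26,G1,16.5), (26,G4,16.5)
Step 2: Sum ranks within each group.
R_1 = 45.5 (n_1 = 5)
R_2 = 32 (n_2 = 4)
R_3 = 27 (n_3 = 3)
R_4 = 48.5 (n_4 = 5)
Step 3: H = 12/(N(N+1)) * sum(R_i^2/n_i) - 3(N+1)
     = 12/(17*18) * (45.5^2/5 + 32^2/4 + 27^2/3 + 48.5^2/5) - 3*18
     = 0.039216 * 1383.5 - 54
     = 0.254902.
Step 4: Ties present; correction factor C = 1 - 30/(17^3 - 17) = 0.993873. Corrected H = 0.254902 / 0.993873 = 0.256473.
Step 5: Under H0, H ~ chi^2(3); p-value = 0.967995.
Step 6: alpha = 0.05. fail to reject H0.

H = 0.2565, df = 3, p = 0.967995, fail to reject H0.


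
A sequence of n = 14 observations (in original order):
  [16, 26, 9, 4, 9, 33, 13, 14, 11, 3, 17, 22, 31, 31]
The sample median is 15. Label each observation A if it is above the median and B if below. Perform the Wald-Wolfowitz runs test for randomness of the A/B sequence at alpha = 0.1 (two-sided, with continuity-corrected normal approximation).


Step 1: Compute median = 15; label A = above, B = below.
Labels in order: AABBBABBBBAAAA  (n_A = 7, n_B = 7)
Step 2: Count runs R = 5.
Step 3: Under H0 (random ordering), E[R] = 2*n_A*n_B/(n_A+n_B) + 1 = 2*7*7/14 + 1 = 8.0000.
        Var[R] = 2*n_A*n_B*(2*n_A*n_B - n_A - n_B) / ((n_A+n_B)^2 * (n_A+n_B-1)) = 8232/2548 = 3.2308.
        SD[R] = 1.7974.
Step 4: Continuity-corrected z = (R + 0.5 - E[R]) / SD[R] = (5 + 0.5 - 8.0000) / 1.7974 = -1.3909.
Step 5: Two-sided p-value via normal approximation = 2*(1 - Phi(|z|)) = 0.164264.
Step 6: alpha = 0.1. fail to reject H0.

R = 5, z = -1.3909, p = 0.164264, fail to reject H0.


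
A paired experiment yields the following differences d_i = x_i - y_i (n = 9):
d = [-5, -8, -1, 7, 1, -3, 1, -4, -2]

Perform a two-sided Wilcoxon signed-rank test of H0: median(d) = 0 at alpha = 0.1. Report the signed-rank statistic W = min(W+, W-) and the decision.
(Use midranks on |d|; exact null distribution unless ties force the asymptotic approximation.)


Step 1: Drop any zero differences (none here) and take |d_i|.
|d| = [5, 8, 1, 7, 1, 3, 1, 4, 2]
Step 2: Midrank |d_i| (ties get averaged ranks).
ranks: |5|->7, |8|->9, |1|->2, |7|->8, |1|->2, |3|->5, |1|->2, |4|->6, |2|->4
Step 3: Attach original signs; sum ranks with positive sign and with negative sign.
W+ = 8 + 2 + 2 = 12
W- = 7 + 9 + 2 + 5 + 6 + 4 = 33
(Check: W+ + W- = 45 should equal n(n+1)/2 = 45.)
Step 4: Test statistic W = min(W+, W-) = 12.
Step 5: Ties in |d|, so use the tie-corrected normal approximation.
        E[W] = n(n+1)/4 = 9*10/4 = 22.5.
        Tie groups: |d|=1 (t=3); sum(t^3 - t) = 24.
        Var[W] = n(n+1)(2n+1)/24 - sum(t^3-t)/48 = 1710/24 - 24/48 = 70.75.
        z = (W - E[W]) / sqrt(Var[W]) = (12 - 22.5) / 8.4113 = -1.2483.
        Two-sided p = 2*Phi(z) = 0.211914.
Step 6: alpha = 0.1. fail to reject H0.

W+ = 12, W- = 33, W = min = 12, p = 0.211914, fail to reject H0.


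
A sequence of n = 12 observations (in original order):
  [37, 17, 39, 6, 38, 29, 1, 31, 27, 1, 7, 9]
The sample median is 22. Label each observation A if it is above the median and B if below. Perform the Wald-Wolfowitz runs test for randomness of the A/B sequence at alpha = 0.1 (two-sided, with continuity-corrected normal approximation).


Step 1: Compute median = 22; label A = above, B = below.
Labels in order: ABABAABAABBB  (n_A = 6, n_B = 6)
Step 2: Count runs R = 8.
Step 3: Under H0 (random ordering), E[R] = 2*n_A*n_B/(n_A+n_B) + 1 = 2*6*6/12 + 1 = 7.0000.
        Var[R] = 2*n_A*n_B*(2*n_A*n_B - n_A - n_B) / ((n_A+n_B)^2 * (n_A+n_B-1)) = 4320/1584 = 2.7273.
        SD[R] = 1.6514.
Step 4: Continuity-corrected z = (R - 0.5 - E[R]) / SD[R] = (8 - 0.5 - 7.0000) / 1.6514 = 0.3028.
Step 5: Two-sided p-value via normal approximation = 2*(1 - Phi(|z|)) = 0.762069.
Step 6: alpha = 0.1. fail to reject H0.

R = 8, z = 0.3028, p = 0.762069, fail to reject H0.


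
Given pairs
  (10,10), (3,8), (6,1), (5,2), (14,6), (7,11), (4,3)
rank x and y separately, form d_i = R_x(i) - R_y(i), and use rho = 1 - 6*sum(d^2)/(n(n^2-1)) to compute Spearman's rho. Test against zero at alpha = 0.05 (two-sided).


Step 1: Rank x and y separately (midranks; no ties here).
rank(x): 10->6, 3->1, 6->4, 5->3, 14->7, 7->5, 4->2
rank(y): 10->6, 8->5, 1->1, 2->2, 6->4, 11->7, 3->3
Step 2: d_i = R_x(i) - R_y(i); compute d_i^2.
  (6-6)^2=0, (1-5)^2=16, (4-1)^2=9, (3-2)^2=1, (7-4)^2=9, (5-7)^2=4, (2-3)^2=1
sum(d^2) = 40.
Step 3: rho = 1 - 6*40 / (7*(7^2 - 1)) = 1 - 240/336 = 0.285714.
Step 4: Under H0, t = rho * sqrt((n-2)/(1-rho^2)) = 0.6667 ~ t(5).
Step 5: Two-sided p-value from the t-distribution with 5 df = 0.534509.
Step 6: alpha = 0.05. fail to reject H0.

rho = 0.2857, p = 0.534509, fail to reject H0 at alpha = 0.05.


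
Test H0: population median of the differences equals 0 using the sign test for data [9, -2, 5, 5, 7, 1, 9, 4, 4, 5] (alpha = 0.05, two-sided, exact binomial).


Step 1: Discard zero differences. Original n = 10; n_eff = number of nonzero differences = 10.
Nonzero differences (with sign): +9, -2, +5, +5, +7, +1, +9, +4, +4, +5
Step 2: Count signs: positive = 9, negative = 1.
Step 3: Under H0: P(positive) = 0.5, so the number of positives S ~ Bin(10, 0.5).
Step 4: Two-sided exact p-value = sum of Bin(10,0.5) probabilities at or below the observed probability = 0.021484.
Step 5: alpha = 0.05. reject H0.

n_eff = 10, pos = 9, neg = 1, p = 0.021484, reject H0.


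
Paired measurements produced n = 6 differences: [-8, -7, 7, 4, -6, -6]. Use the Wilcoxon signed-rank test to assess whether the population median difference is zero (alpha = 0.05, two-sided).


Step 1: Drop any zero differences (none here) and take |d_i|.
|d| = [8, 7, 7, 4, 6, 6]
Step 2: Midrank |d_i| (ties get averaged ranks).
ranks: |8|->6, |7|->4.5, |7|->4.5, |4|->1, |6|->2.5, |6|->2.5
Step 3: Attach original signs; sum ranks with positive sign and with negative sign.
W+ = 4.5 + 1 = 5.5
W- = 6 + 4.5 + 2.5 + 2.5 = 15.5
(Check: W+ + W- = 21 should equal n(n+1)/2 = 21.)
Step 4: Test statistic W = min(W+, W-) = 5.5.
Step 5: Ties in |d|, so use the tie-corrected normal approximation.
        E[W] = n(n+1)/4 = 6*7/4 = 10.5.
        Tie groups: |d|=6 (t=2), |d|=7 (t=2); sum(t^3 - t) = 12.
        Var[W] = n(n+1)(2n+1)/24 - sum(t^3-t)/48 = 546/24 - 12/48 = 22.5.
        z = (W - E[W]) / sqrt(Var[W]) = (5.5 - 10.5) / 4.7434 = -1.0541.
        Two-sided p = 2*Phi(z) = 0.291841.
Step 6: alpha = 0.05. fail to reject H0.

W+ = 5.5, W- = 15.5, W = min = 5.5, p = 0.291841, fail to reject H0.


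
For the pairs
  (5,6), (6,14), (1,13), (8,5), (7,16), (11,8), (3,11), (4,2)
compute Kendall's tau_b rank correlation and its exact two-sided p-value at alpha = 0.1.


Step 1: Enumerate the 28 unordered pairs (i,j) with i<j and classify each by sign(x_j-x_i) * sign(y_j-y_i).
  (1,2):dx=+1,dy=+8->C; (1,3):dx=-4,dy=+7->D; (1,4):dx=+3,dy=-1->D; (1,5):dx=+2,dy=+10->C
  (1,6):dx=+6,dy=+2->C; (1,7):dx=-2,dy=+5->D; (1,8):dx=-1,dy=-4->C; (2,3):dx=-5,dy=-1->C
  (2,4):dx=+2,dy=-9->D; (2,5):dx=+1,dy=+2->C; (2,6):dx=+5,dy=-6->D; (2,7):dx=-3,dy=-3->C
  (2,8):dx=-2,dy=-12->C; (3,4):dx=+7,dy=-8->D; (3,5):dx=+6,dy=+3->C; (3,6):dx=+10,dy=-5->D
  (3,7):dx=+2,dy=-2->D; (3,8):dx=+3,dy=-11->D; (4,5):dx=-1,dy=+11->D; (4,6):dx=+3,dy=+3->C
  (4,7):dx=-5,dy=+6->D; (4,8):dx=-4,dy=-3->C; (5,6):dx=+4,dy=-8->D; (5,7):dx=-4,dy=-5->C
  (5,8):dx=-3,dy=-14->C; (6,7):dx=-8,dy=+3->D; (6,8):dx=-7,dy=-6->C; (7,8):dx=+1,dy=-9->D
Step 2: C = 14, D = 14, total pairs = 28.
Step 3: tau = (C - D)/(n(n-1)/2) = (14 - 14)/28 = 0.000000.
Step 4: Exact two-sided p-value (enumerate n! = 40320 permutations of y under H0): p = 1.000000.
Step 5: alpha = 0.1. fail to reject H0.

tau_b = 0.0000 (C=14, D=14), p = 1.000000, fail to reject H0.


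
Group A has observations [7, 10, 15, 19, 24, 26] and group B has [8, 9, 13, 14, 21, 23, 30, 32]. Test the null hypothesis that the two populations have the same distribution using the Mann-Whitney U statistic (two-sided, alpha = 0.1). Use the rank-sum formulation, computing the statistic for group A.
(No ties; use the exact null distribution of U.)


Step 1: Combine and sort all 14 observations; assign midranks.
sorted (value, group): (7,X), (8,Y), (9,Y), (10,X), (13,Y), (14,Y), (15,X), (19,X), (21,Y), (23,Y), (24,X), (26,X), (30,Y), (32,Y)
ranks: 7->1, 8->2, 9->3, 10->4, 13->5, 14->6, 15->7, 19->8, 21->9, 23->10, 24->11, 26->12, 30->13, 32->14
Step 2: Rank sum for X: R1 = 1 + 4 + 7 + 8 + 11 + 12 = 43.
Step 3: U_X = R1 - n1(n1+1)/2 = 43 - 6*7/2 = 43 - 21 = 22.
       U_Y = n1*n2 - U_X = 48 - 22 = 26.
Step 4: No ties, so the exact null distribution of U (based on enumerating the C(14,6) = 3003 equally likely rank assignments) gives the two-sided p-value.
Step 5: p-value = 0.851815; compare to alpha = 0.1. fail to reject H0.

U_X = 22, p = 0.851815, fail to reject H0 at alpha = 0.1.


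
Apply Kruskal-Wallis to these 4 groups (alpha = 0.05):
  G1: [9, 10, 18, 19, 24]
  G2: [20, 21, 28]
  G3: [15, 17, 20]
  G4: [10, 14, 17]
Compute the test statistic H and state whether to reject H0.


Step 1: Combine all N = 14 observations and assign midranks.
sorted (value, group, rank): (9,G1,1), (10,G1,2.5), (10,G4,2.5), (14,G4,4), (15,G3,5), (17,G3,6.5), (17,G4,6.5), (18,G1,8), (19,G1,9), (20,G2,10.5), (20,G3,10.5), (21,G2,12), (24,G1,13), (28,G2,14)
Step 2: Sum ranks within each group.
R_1 = 33.5 (n_1 = 5)
R_2 = 36.5 (n_2 = 3)
R_3 = 22 (n_3 = 3)
R_4 = 13 (n_4 = 3)
Step 3: H = 12/(N(N+1)) * sum(R_i^2/n_i) - 3(N+1)
     = 12/(14*15) * (33.5^2/5 + 36.5^2/3 + 22^2/3 + 13^2/3) - 3*15
     = 0.057143 * 886.2 - 45
     = 5.640000.
Step 4: Ties present; correction factor C = 1 - 18/(14^3 - 14) = 0.993407. Corrected H = 5.640000 / 0.993407 = 5.677434.
Step 5: Under H0, H ~ chi^2(3); p-value = 0.128403.
Step 6: alpha = 0.05. fail to reject H0.

H = 5.6774, df = 3, p = 0.128403, fail to reject H0.


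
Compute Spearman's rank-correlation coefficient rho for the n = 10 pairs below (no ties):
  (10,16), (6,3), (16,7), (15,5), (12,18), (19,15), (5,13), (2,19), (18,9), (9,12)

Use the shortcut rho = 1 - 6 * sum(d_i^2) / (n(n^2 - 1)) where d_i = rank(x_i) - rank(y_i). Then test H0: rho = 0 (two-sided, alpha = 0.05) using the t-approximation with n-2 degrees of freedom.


Step 1: Rank x and y separately (midranks; no ties here).
rank(x): 10->5, 6->3, 16->8, 15->7, 12->6, 19->10, 5->2, 2->1, 18->9, 9->4
rank(y): 16->8, 3->1, 7->3, 5->2, 18->9, 15->7, 13->6, 19->10, 9->4, 12->5
Step 2: d_i = R_x(i) - R_y(i); compute d_i^2.
  (5-8)^2=9, (3-1)^2=4, (8-3)^2=25, (7-2)^2=25, (6-9)^2=9, (10-7)^2=9, (2-6)^2=16, (1-10)^2=81, (9-4)^2=25, (4-5)^2=1
sum(d^2) = 204.
Step 3: rho = 1 - 6*204 / (10*(10^2 - 1)) = 1 - 1224/990 = -0.236364.
Step 4: Under H0, t = rho * sqrt((n-2)/(1-rho^2)) = -0.6880 ~ t(8).
Step 5: Two-sided p-value from the t-distribution with 8 df = 0.510885.
Step 6: alpha = 0.05. fail to reject H0.

rho = -0.2364, p = 0.510885, fail to reject H0 at alpha = 0.05.


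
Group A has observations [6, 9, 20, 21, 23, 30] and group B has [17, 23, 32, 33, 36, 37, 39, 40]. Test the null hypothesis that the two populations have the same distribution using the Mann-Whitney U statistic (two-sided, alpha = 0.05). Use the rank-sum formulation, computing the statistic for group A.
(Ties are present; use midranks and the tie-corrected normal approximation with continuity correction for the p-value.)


Step 1: Combine and sort all 14 observations; assign midranks.
sorted (value, group): (6,X), (9,X), (17,Y), (20,X), (21,X), (23,X), (23,Y), (30,X), (32,Y), (33,Y), (36,Y), (37,Y), (39,Y), (40,Y)
ranks: 6->1, 9->2, 17->3, 20->4, 21->5, 23->6.5, 23->6.5, 30->8, 32->9, 33->10, 36->11, 37->12, 39->13, 40->14
Step 2: Rank sum for X: R1 = 1 + 2 + 4 + 5 + 6.5 + 8 = 26.5.
Step 3: U_X = R1 - n1(n1+1)/2 = 26.5 - 6*7/2 = 26.5 - 21 = 5.5.
       U_Y = n1*n2 - U_X = 48 - 5.5 = 42.5.
Step 4: Ties are present, so use the tie-corrected normal approximation (with continuity correction) for the p-value.
Step 5: p-value = 0.020000; compare to alpha = 0.05. reject H0.

U_X = 5.5, p = 0.020000, reject H0 at alpha = 0.05.


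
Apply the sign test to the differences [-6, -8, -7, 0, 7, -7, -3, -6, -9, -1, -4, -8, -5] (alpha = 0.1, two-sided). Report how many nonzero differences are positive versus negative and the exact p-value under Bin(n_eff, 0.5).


Step 1: Discard zero differences. Original n = 13; n_eff = number of nonzero differences = 12.
Nonzero differences (with sign): -6, -8, -7, +7, -7, -3, -6, -9, -1, -4, -8, -5
Step 2: Count signs: positive = 1, negative = 11.
Step 3: Under H0: P(positive) = 0.5, so the number of positives S ~ Bin(12, 0.5).
Step 4: Two-sided exact p-value = sum of Bin(12,0.5) probabilities at or below the observed probability = 0.006348.
Step 5: alpha = 0.1. reject H0.

n_eff = 12, pos = 1, neg = 11, p = 0.006348, reject H0.


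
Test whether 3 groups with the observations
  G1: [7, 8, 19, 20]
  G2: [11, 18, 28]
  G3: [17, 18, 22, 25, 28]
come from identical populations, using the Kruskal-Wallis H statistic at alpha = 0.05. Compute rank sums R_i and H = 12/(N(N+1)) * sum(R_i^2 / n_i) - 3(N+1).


Step 1: Combine all N = 12 observations and assign midranks.
sorted (value, group, rank): (7,G1,1), (8,G1,2), (11,G2,3), (17,G3,4), (18,G2,5.5), (18,G3,5.5), (19,G1,7), (20,G1,8), (22,G3,9), (25,G3,10), (28,G2,11.5), (28,G3,11.5)
Step 2: Sum ranks within each group.
R_1 = 18 (n_1 = 4)
R_2 = 20 (n_2 = 3)
R_3 = 40 (n_3 = 5)
Step 3: H = 12/(N(N+1)) * sum(R_i^2/n_i) - 3(N+1)
     = 12/(12*13) * (18^2/4 + 20^2/3 + 40^2/5) - 3*13
     = 0.076923 * 534.333 - 39
     = 2.102564.
Step 4: Ties present; correction factor C = 1 - 12/(12^3 - 12) = 0.993007. Corrected H = 2.102564 / 0.993007 = 2.117371.
Step 5: Under H0, H ~ chi^2(2); p-value = 0.346912.
Step 6: alpha = 0.05. fail to reject H0.

H = 2.1174, df = 2, p = 0.346912, fail to reject H0.


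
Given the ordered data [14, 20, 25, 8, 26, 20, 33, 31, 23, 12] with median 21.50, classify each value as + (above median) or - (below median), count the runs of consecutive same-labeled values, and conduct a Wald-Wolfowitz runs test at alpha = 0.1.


Step 1: Compute median = 21.50; label A = above, B = below.
Labels in order: BBABABAAAB  (n_A = 5, n_B = 5)
Step 2: Count runs R = 7.
Step 3: Under H0 (random ordering), E[R] = 2*n_A*n_B/(n_A+n_B) + 1 = 2*5*5/10 + 1 = 6.0000.
        Var[R] = 2*n_A*n_B*(2*n_A*n_B - n_A - n_B) / ((n_A+n_B)^2 * (n_A+n_B-1)) = 2000/900 = 2.2222.
        SD[R] = 1.4907.
Step 4: Continuity-corrected z = (R - 0.5 - E[R]) / SD[R] = (7 - 0.5 - 6.0000) / 1.4907 = 0.3354.
Step 5: Two-sided p-value via normal approximation = 2*(1 - Phi(|z|)) = 0.737316.
Step 6: alpha = 0.1. fail to reject H0.

R = 7, z = 0.3354, p = 0.737316, fail to reject H0.


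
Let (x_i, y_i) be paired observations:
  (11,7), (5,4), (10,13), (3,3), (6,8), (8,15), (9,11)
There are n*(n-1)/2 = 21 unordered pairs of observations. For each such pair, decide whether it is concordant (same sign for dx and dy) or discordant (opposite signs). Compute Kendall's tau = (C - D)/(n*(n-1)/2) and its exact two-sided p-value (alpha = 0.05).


Step 1: Enumerate the 21 unordered pairs (i,j) with i<j and classify each by sign(x_j-x_i) * sign(y_j-y_i).
  (1,2):dx=-6,dy=-3->C; (1,3):dx=-1,dy=+6->D; (1,4):dx=-8,dy=-4->C; (1,5):dx=-5,dy=+1->D
  (1,6):dx=-3,dy=+8->D; (1,7):dx=-2,dy=+4->D; (2,3):dx=+5,dy=+9->C; (2,4):dx=-2,dy=-1->C
  (2,5):dx=+1,dy=+4->C; (2,6):dx=+3,dy=+11->C; (2,7):dx=+4,dy=+7->C; (3,4):dx=-7,dy=-10->C
  (3,5):dx=-4,dy=-5->C; (3,6):dx=-2,dy=+2->D; (3,7):dx=-1,dy=-2->C; (4,5):dx=+3,dy=+5->C
  (4,6):dx=+5,dy=+12->C; (4,7):dx=+6,dy=+8->C; (5,6):dx=+2,dy=+7->C; (5,7):dx=+3,dy=+3->C
  (6,7):dx=+1,dy=-4->D
Step 2: C = 15, D = 6, total pairs = 21.
Step 3: tau = (C - D)/(n(n-1)/2) = (15 - 6)/21 = 0.428571.
Step 4: Exact two-sided p-value (enumerate n! = 5040 permutations of y under H0): p = 0.238889.
Step 5: alpha = 0.05. fail to reject H0.

tau_b = 0.4286 (C=15, D=6), p = 0.238889, fail to reject H0.


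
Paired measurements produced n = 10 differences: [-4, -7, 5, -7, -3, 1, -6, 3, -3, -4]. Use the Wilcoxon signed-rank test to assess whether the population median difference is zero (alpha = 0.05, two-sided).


Step 1: Drop any zero differences (none here) and take |d_i|.
|d| = [4, 7, 5, 7, 3, 1, 6, 3, 3, 4]
Step 2: Midrank |d_i| (ties get averaged ranks).
ranks: |4|->5.5, |7|->9.5, |5|->7, |7|->9.5, |3|->3, |1|->1, |6|->8, |3|->3, |3|->3, |4|->5.5
Step 3: Attach original signs; sum ranks with positive sign and with negative sign.
W+ = 7 + 1 + 3 = 11
W- = 5.5 + 9.5 + 9.5 + 3 + 8 + 3 + 5.5 = 44
(Check: W+ + W- = 55 should equal n(n+1)/2 = 55.)
Step 4: Test statistic W = min(W+, W-) = 11.
Step 5: Ties in |d|, so use the tie-corrected normal approximation.
        E[W] = n(n+1)/4 = 10*11/4 = 27.5.
        Tie groups: |d|=3 (t=3), |d|=4 (t=2), |d|=7 (t=2); sum(t^3 - t) = 36.
        Var[W] = n(n+1)(2n+1)/24 - sum(t^3-t)/48 = 2310/24 - 36/48 = 95.5.
        z = (W - E[W]) / sqrt(Var[W]) = (11 - 27.5) / 9.7724 = -1.6884.
        Two-sided p = 2*Phi(z) = 0.091329.
Step 6: alpha = 0.05. fail to reject H0.

W+ = 11, W- = 44, W = min = 11, p = 0.091329, fail to reject H0.


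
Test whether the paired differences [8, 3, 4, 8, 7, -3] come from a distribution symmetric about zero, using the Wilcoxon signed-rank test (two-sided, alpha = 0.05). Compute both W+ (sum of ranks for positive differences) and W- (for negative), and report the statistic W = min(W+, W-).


Step 1: Drop any zero differences (none here) and take |d_i|.
|d| = [8, 3, 4, 8, 7, 3]
Step 2: Midrank |d_i| (ties get averaged ranks).
ranks: |8|->5.5, |3|->1.5, |4|->3, |8|->5.5, |7|->4, |3|->1.5
Step 3: Attach original signs; sum ranks with positive sign and with negative sign.
W+ = 5.5 + 1.5 + 3 + 5.5 + 4 = 19.5
W- = 1.5 = 1.5
(Check: W+ + W- = 21 should equal n(n+1)/2 = 21.)
Step 4: Test statistic W = min(W+, W-) = 1.5.
Step 5: Ties in |d|, so use the tie-corrected normal approximation.
        E[W] = n(n+1)/4 = 6*7/4 = 10.5.
        Tie groups: |d|=3 (t=2), |d|=8 (t=2); sum(t^3 - t) = 12.
        Var[W] = n(n+1)(2n+1)/24 - sum(t^3-t)/48 = 546/24 - 12/48 = 22.5.
        z = (W - E[W]) / sqrt(Var[W]) = (1.5 - 10.5) / 4.7434 = -1.8974.
        Two-sided p = 2*Phi(z) = 0.057780.
Step 6: alpha = 0.05. fail to reject H0.

W+ = 19.5, W- = 1.5, W = min = 1.5, p = 0.057780, fail to reject H0.


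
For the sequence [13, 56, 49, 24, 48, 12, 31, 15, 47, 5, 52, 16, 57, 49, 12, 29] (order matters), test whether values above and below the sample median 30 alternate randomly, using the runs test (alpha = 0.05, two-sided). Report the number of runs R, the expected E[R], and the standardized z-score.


Step 1: Compute median = 30; label A = above, B = below.
Labels in order: BAABABABABABAABB  (n_A = 8, n_B = 8)
Step 2: Count runs R = 13.
Step 3: Under H0 (random ordering), E[R] = 2*n_A*n_B/(n_A+n_B) + 1 = 2*8*8/16 + 1 = 9.0000.
        Var[R] = 2*n_A*n_B*(2*n_A*n_B - n_A - n_B) / ((n_A+n_B)^2 * (n_A+n_B-1)) = 14336/3840 = 3.7333.
        SD[R] = 1.9322.
Step 4: Continuity-corrected z = (R - 0.5 - E[R]) / SD[R] = (13 - 0.5 - 9.0000) / 1.9322 = 1.8114.
Step 5: Two-sided p-value via normal approximation = 2*(1 - Phi(|z|)) = 0.070076.
Step 6: alpha = 0.05. fail to reject H0.

R = 13, z = 1.8114, p = 0.070076, fail to reject H0.


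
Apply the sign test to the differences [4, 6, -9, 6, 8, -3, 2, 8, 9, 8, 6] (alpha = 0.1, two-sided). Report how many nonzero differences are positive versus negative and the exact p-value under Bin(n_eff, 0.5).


Step 1: Discard zero differences. Original n = 11; n_eff = number of nonzero differences = 11.
Nonzero differences (with sign): +4, +6, -9, +6, +8, -3, +2, +8, +9, +8, +6
Step 2: Count signs: positive = 9, negative = 2.
Step 3: Under H0: P(positive) = 0.5, so the number of positives S ~ Bin(11, 0.5).
Step 4: Two-sided exact p-value = sum of Bin(11,0.5) probabilities at or below the observed probability = 0.065430.
Step 5: alpha = 0.1. reject H0.

n_eff = 11, pos = 9, neg = 2, p = 0.065430, reject H0.


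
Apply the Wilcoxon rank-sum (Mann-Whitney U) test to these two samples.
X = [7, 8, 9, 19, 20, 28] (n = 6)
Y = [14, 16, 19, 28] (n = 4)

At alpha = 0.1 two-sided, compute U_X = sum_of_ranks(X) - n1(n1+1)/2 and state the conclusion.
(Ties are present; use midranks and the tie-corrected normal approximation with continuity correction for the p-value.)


Step 1: Combine and sort all 10 observations; assign midranks.
sorted (value, group): (7,X), (8,X), (9,X), (14,Y), (16,Y), (19,X), (19,Y), (20,X), (28,X), (28,Y)
ranks: 7->1, 8->2, 9->3, 14->4, 16->5, 19->6.5, 19->6.5, 20->8, 28->9.5, 28->9.5
Step 2: Rank sum for X: R1 = 1 + 2 + 3 + 6.5 + 8 + 9.5 = 30.
Step 3: U_X = R1 - n1(n1+1)/2 = 30 - 6*7/2 = 30 - 21 = 9.
       U_Y = n1*n2 - U_X = 24 - 9 = 15.
Step 4: Ties are present, so use the tie-corrected normal approximation (with continuity correction) for the p-value.
Step 5: p-value = 0.591778; compare to alpha = 0.1. fail to reject H0.

U_X = 9, p = 0.591778, fail to reject H0 at alpha = 0.1.


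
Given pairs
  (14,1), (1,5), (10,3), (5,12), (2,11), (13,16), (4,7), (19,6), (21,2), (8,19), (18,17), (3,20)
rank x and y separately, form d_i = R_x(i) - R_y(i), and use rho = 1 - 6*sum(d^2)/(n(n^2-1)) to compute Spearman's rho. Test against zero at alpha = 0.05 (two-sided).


Step 1: Rank x and y separately (midranks; no ties here).
rank(x): 14->9, 1->1, 10->7, 5->5, 2->2, 13->8, 4->4, 19->11, 21->12, 8->6, 18->10, 3->3
rank(y): 1->1, 5->4, 3->3, 12->8, 11->7, 16->9, 7->6, 6->5, 2->2, 19->11, 17->10, 20->12
Step 2: d_i = R_x(i) - R_y(i); compute d_i^2.
  (9-1)^2=64, (1-4)^2=9, (7-3)^2=16, (5-8)^2=9, (2-7)^2=25, (8-9)^2=1, (4-6)^2=4, (11-5)^2=36, (12-2)^2=100, (6-11)^2=25, (10-10)^2=0, (3-12)^2=81
sum(d^2) = 370.
Step 3: rho = 1 - 6*370 / (12*(12^2 - 1)) = 1 - 2220/1716 = -0.293706.
Step 4: Under H0, t = rho * sqrt((n-2)/(1-rho^2)) = -0.9716 ~ t(10).
Step 5: Two-sided p-value from the t-distribution with 10 df = 0.354148.
Step 6: alpha = 0.05. fail to reject H0.

rho = -0.2937, p = 0.354148, fail to reject H0 at alpha = 0.05.


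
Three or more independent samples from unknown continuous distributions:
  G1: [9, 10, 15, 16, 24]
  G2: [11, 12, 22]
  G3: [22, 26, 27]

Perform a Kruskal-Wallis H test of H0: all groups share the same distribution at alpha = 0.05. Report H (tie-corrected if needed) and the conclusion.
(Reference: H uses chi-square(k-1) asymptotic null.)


Step 1: Combine all N = 11 observations and assign midranks.
sorted (value, group, rank): (9,G1,1), (10,G1,2), (11,G2,3), (12,G2,4), (15,G1,5), (16,G1,6), (22,G2,7.5), (22,G3,7.5), (24,G1,9), (26,G3,10), (27,G3,11)
Step 2: Sum ranks within each group.
R_1 = 23 (n_1 = 5)
R_2 = 14.5 (n_2 = 3)
R_3 = 28.5 (n_3 = 3)
Step 3: H = 12/(N(N+1)) * sum(R_i^2/n_i) - 3(N+1)
     = 12/(11*12) * (23^2/5 + 14.5^2/3 + 28.5^2/3) - 3*12
     = 0.090909 * 446.633 - 36
     = 4.603030.
Step 4: Ties present; correction factor C = 1 - 6/(11^3 - 11) = 0.995455. Corrected H = 4.603030 / 0.995455 = 4.624049.
Step 5: Under H0, H ~ chi^2(2); p-value = 0.099061.
Step 6: alpha = 0.05. fail to reject H0.

H = 4.6240, df = 2, p = 0.099061, fail to reject H0.


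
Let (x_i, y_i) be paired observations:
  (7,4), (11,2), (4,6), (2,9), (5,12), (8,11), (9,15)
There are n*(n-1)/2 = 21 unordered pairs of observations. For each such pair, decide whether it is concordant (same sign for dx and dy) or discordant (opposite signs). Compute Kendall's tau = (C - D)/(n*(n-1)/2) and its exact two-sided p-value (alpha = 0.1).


Step 1: Enumerate the 21 unordered pairs (i,j) with i<j and classify each by sign(x_j-x_i) * sign(y_j-y_i).
  (1,2):dx=+4,dy=-2->D; (1,3):dx=-3,dy=+2->D; (1,4):dx=-5,dy=+5->D; (1,5):dx=-2,dy=+8->D
  (1,6):dx=+1,dy=+7->C; (1,7):dx=+2,dy=+11->C; (2,3):dx=-7,dy=+4->D; (2,4):dx=-9,dy=+7->D
  (2,5):dx=-6,dy=+10->D; (2,6):dx=-3,dy=+9->D; (2,7):dx=-2,dy=+13->D; (3,4):dx=-2,dy=+3->D
  (3,5):dx=+1,dy=+6->C; (3,6):dx=+4,dy=+5->C; (3,7):dx=+5,dy=+9->C; (4,5):dx=+3,dy=+3->C
  (4,6):dx=+6,dy=+2->C; (4,7):dx=+7,dy=+6->C; (5,6):dx=+3,dy=-1->D; (5,7):dx=+4,dy=+3->C
  (6,7):dx=+1,dy=+4->C
Step 2: C = 10, D = 11, total pairs = 21.
Step 3: tau = (C - D)/(n(n-1)/2) = (10 - 11)/21 = -0.047619.
Step 4: Exact two-sided p-value (enumerate n! = 5040 permutations of y under H0): p = 1.000000.
Step 5: alpha = 0.1. fail to reject H0.

tau_b = -0.0476 (C=10, D=11), p = 1.000000, fail to reject H0.


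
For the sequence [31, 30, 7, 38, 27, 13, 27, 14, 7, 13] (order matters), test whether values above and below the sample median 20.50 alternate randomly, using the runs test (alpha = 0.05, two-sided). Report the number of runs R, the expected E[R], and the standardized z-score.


Step 1: Compute median = 20.50; label A = above, B = below.
Labels in order: AABAABABBB  (n_A = 5, n_B = 5)
Step 2: Count runs R = 6.
Step 3: Under H0 (random ordering), E[R] = 2*n_A*n_B/(n_A+n_B) + 1 = 2*5*5/10 + 1 = 6.0000.
        Var[R] = 2*n_A*n_B*(2*n_A*n_B - n_A - n_B) / ((n_A+n_B)^2 * (n_A+n_B-1)) = 2000/900 = 2.2222.
        SD[R] = 1.4907.
Step 4: R = E[R], so z = 0 with no continuity correction.
Step 5: Two-sided p-value via normal approximation = 2*(1 - Phi(|z|)) = 1.000000.
Step 6: alpha = 0.05. fail to reject H0.

R = 6, z = 0.0000, p = 1.000000, fail to reject H0.


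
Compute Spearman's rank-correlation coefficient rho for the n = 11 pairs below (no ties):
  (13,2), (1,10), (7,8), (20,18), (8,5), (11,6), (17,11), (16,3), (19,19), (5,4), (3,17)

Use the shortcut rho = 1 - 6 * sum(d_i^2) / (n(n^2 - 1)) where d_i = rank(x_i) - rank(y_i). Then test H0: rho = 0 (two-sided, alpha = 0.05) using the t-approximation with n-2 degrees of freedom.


Step 1: Rank x and y separately (midranks; no ties here).
rank(x): 13->7, 1->1, 7->4, 20->11, 8->5, 11->6, 17->9, 16->8, 19->10, 5->3, 3->2
rank(y): 2->1, 10->7, 8->6, 18->10, 5->4, 6->5, 11->8, 3->2, 19->11, 4->3, 17->9
Step 2: d_i = R_x(i) - R_y(i); compute d_i^2.
  (7-1)^2=36, (1-7)^2=36, (4-6)^2=4, (11-10)^2=1, (5-4)^2=1, (6-5)^2=1, (9-8)^2=1, (8-2)^2=36, (10-11)^2=1, (3-3)^2=0, (2-9)^2=49
sum(d^2) = 166.
Step 3: rho = 1 - 6*166 / (11*(11^2 - 1)) = 1 - 996/1320 = 0.245455.
Step 4: Under H0, t = rho * sqrt((n-2)/(1-rho^2)) = 0.7596 ~ t(9).
Step 5: Two-sided p-value from the t-distribution with 9 df = 0.466922.
Step 6: alpha = 0.05. fail to reject H0.

rho = 0.2455, p = 0.466922, fail to reject H0 at alpha = 0.05.


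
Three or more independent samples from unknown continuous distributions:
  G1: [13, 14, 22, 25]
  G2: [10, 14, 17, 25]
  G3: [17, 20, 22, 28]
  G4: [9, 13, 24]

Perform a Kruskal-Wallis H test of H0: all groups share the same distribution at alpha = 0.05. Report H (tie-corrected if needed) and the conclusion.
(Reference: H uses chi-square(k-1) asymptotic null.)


Step 1: Combine all N = 15 observations and assign midranks.
sorted (value, group, rank): (9,G4,1), (10,G2,2), (13,G1,3.5), (13,G4,3.5), (14,G1,5.5), (14,G2,5.5), (17,G2,7.5), (17,G3,7.5), (20,G3,9), (22,G1,10.5), (22,G3,10.5), (24,G4,12), (25,G1,13.5), (25,G2,13.5), (28,G3,15)
Step 2: Sum ranks within each group.
R_1 = 33 (n_1 = 4)
R_2 = 28.5 (n_2 = 4)
R_3 = 42 (n_3 = 4)
R_4 = 16.5 (n_4 = 3)
Step 3: H = 12/(N(N+1)) * sum(R_i^2/n_i) - 3(N+1)
     = 12/(15*16) * (33^2/4 + 28.5^2/4 + 42^2/4 + 16.5^2/3) - 3*16
     = 0.050000 * 1007.06 - 48
     = 2.353125.
Step 4: Ties present; correction factor C = 1 - 30/(15^3 - 15) = 0.991071. Corrected H = 2.353125 / 0.991071 = 2.374324.
Step 5: Under H0, H ~ chi^2(3); p-value = 0.498432.
Step 6: alpha = 0.05. fail to reject H0.

H = 2.3743, df = 3, p = 0.498432, fail to reject H0.


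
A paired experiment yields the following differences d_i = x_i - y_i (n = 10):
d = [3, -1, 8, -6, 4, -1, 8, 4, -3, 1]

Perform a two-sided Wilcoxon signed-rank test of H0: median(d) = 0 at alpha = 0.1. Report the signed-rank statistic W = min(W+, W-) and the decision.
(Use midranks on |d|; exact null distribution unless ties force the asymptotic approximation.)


Step 1: Drop any zero differences (none here) and take |d_i|.
|d| = [3, 1, 8, 6, 4, 1, 8, 4, 3, 1]
Step 2: Midrank |d_i| (ties get averaged ranks).
ranks: |3|->4.5, |1|->2, |8|->9.5, |6|->8, |4|->6.5, |1|->2, |8|->9.5, |4|->6.5, |3|->4.5, |1|->2
Step 3: Attach original signs; sum ranks with positive sign and with negative sign.
W+ = 4.5 + 9.5 + 6.5 + 9.5 + 6.5 + 2 = 38.5
W- = 2 + 8 + 2 + 4.5 = 16.5
(Check: W+ + W- = 55 should equal n(n+1)/2 = 55.)
Step 4: Test statistic W = min(W+, W-) = 16.5.
Step 5: Ties in |d|, so use the tie-corrected normal approximation.
        E[W] = n(n+1)/4 = 10*11/4 = 27.5.
        Tie groups: |d|=1 (t=3), |d|=3 (t=2), |d|=4 (t=2), |d|=8 (t=2); sum(t^3 - t) = 42.
        Var[W] = n(n+1)(2n+1)/24 - sum(t^3-t)/48 = 2310/24 - 42/48 = 95.375.
        z = (W - E[W]) / sqrt(Var[W]) = (16.5 - 27.5) / 9.7660 = -1.1264.
        Two-sided p = 2*Phi(z) = 0.260015.
Step 6: alpha = 0.1. fail to reject H0.

W+ = 38.5, W- = 16.5, W = min = 16.5, p = 0.260015, fail to reject H0.


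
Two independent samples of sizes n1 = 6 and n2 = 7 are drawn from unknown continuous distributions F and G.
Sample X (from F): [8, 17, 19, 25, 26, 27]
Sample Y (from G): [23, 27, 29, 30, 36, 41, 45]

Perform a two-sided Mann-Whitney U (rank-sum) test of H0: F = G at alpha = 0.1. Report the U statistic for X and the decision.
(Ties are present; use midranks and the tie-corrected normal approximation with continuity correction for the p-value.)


Step 1: Combine and sort all 13 observations; assign midranks.
sorted (value, group): (8,X), (17,X), (19,X), (23,Y), (25,X), (26,X), (27,X), (27,Y), (29,Y), (30,Y), (36,Y), (41,Y), (45,Y)
ranks: 8->1, 17->2, 19->3, 23->4, 25->5, 26->6, 27->7.5, 27->7.5, 29->9, 30->10, 36->11, 41->12, 45->13
Step 2: Rank sum for X: R1 = 1 + 2 + 3 + 5 + 6 + 7.5 = 24.5.
Step 3: U_X = R1 - n1(n1+1)/2 = 24.5 - 6*7/2 = 24.5 - 21 = 3.5.
       U_Y = n1*n2 - U_X = 42 - 3.5 = 38.5.
Step 4: Ties are present, so use the tie-corrected normal approximation (with continuity correction) for the p-value.
Step 5: p-value = 0.015019; compare to alpha = 0.1. reject H0.

U_X = 3.5, p = 0.015019, reject H0 at alpha = 0.1.


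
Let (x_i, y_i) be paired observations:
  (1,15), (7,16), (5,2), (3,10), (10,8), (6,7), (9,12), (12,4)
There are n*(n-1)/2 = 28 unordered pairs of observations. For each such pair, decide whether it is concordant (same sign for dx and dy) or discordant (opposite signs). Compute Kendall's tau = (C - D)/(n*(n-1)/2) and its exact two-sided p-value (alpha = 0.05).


Step 1: Enumerate the 28 unordered pairs (i,j) with i<j and classify each by sign(x_j-x_i) * sign(y_j-y_i).
  (1,2):dx=+6,dy=+1->C; (1,3):dx=+4,dy=-13->D; (1,4):dx=+2,dy=-5->D; (1,5):dx=+9,dy=-7->D
  (1,6):dx=+5,dy=-8->D; (1,7):dx=+8,dy=-3->D; (1,8):dx=+11,dy=-11->D; (2,3):dx=-2,dy=-14->C
  (2,4):dx=-4,dy=-6->C; (2,5):dx=+3,dy=-8->D; (2,6):dx=-1,dy=-9->C; (2,7):dx=+2,dy=-4->D
  (2,8):dx=+5,dy=-12->D; (3,4):dx=-2,dy=+8->D; (3,5):dx=+5,dy=+6->C; (3,6):dx=+1,dy=+5->C
  (3,7):dx=+4,dy=+10->C; (3,8):dx=+7,dy=+2->C; (4,5):dx=+7,dy=-2->D; (4,6):dx=+3,dy=-3->D
  (4,7):dx=+6,dy=+2->C; (4,8):dx=+9,dy=-6->D; (5,6):dx=-4,dy=-1->C; (5,7):dx=-1,dy=+4->D
  (5,8):dx=+2,dy=-4->D; (6,7):dx=+3,dy=+5->C; (6,8):dx=+6,dy=-3->D; (7,8):dx=+3,dy=-8->D
Step 2: C = 11, D = 17, total pairs = 28.
Step 3: tau = (C - D)/(n(n-1)/2) = (11 - 17)/28 = -0.214286.
Step 4: Exact two-sided p-value (enumerate n! = 40320 permutations of y under H0): p = 0.548413.
Step 5: alpha = 0.05. fail to reject H0.

tau_b = -0.2143 (C=11, D=17), p = 0.548413, fail to reject H0.
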